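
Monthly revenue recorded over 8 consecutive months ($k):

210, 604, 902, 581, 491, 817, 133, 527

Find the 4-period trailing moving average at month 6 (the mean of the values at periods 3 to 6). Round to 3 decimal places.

697.750

Sum of periods 3–6: 902 + 581 + 491 + 817 = 2791
Divide by 4: 2791 / 4 = 697.750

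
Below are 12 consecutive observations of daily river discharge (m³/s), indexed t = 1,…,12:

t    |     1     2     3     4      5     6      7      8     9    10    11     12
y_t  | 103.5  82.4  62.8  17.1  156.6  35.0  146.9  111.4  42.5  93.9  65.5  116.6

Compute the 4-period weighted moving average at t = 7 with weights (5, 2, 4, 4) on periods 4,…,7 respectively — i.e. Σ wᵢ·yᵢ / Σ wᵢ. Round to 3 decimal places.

75.087

Weighted sum: 5·17.1 + 2·156.6 + 4·35.0 + 4·146.9 = 85.5 + 313.2 + 140.0 + 587.6 = 1126.3
Weight total: 5 + 2 + 4 + 4 = 15
WMA = 1126.3 / 15 = 75.087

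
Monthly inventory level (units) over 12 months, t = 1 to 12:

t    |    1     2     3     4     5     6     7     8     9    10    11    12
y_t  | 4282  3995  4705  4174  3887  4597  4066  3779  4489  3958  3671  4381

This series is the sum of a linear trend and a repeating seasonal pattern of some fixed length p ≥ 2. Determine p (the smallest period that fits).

3

First differences y_{t+1} − y_t: -287, 710, -531, -287, 710, -531, -287, 710, …
The difference pattern repeats every 3 terms and not for any smaller step, so p = 3.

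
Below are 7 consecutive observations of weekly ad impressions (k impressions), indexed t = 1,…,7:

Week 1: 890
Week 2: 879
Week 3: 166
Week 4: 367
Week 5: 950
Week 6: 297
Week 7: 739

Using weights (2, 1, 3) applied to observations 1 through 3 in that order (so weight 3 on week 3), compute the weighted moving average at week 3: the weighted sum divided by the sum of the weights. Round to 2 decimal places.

Weighted sum: 2·890 + 1·879 + 3·166 = 1780 + 879 + 498 = 3157
Weight total: 2 + 1 + 3 = 6
WMA = 3157 / 6 = 526.17

526.17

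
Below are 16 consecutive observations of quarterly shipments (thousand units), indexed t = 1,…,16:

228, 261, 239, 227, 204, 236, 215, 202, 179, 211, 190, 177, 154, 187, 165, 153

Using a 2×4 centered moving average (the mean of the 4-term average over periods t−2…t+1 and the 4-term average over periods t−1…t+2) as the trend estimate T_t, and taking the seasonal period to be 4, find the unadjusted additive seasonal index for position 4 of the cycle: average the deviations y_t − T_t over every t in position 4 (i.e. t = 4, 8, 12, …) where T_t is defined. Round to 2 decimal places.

Season position 4 occurs at t = 4, 8, 12 (where T_t is defined).
t=4: T_4 = 229.6250; y_4 − T_4 = 227 − 229.6250 = -2.6250
t=8: T_8 = 204.8750; y_8 − T_8 = 202 − 204.8750 = -2.8750
t=12: T_12 = 180.0000; y_12 − T_12 = 177 − 180.0000 = -3.0000
Mean deviation: (-2.6250 + -2.8750 + -3.0000) / 3 = -2.83

-2.83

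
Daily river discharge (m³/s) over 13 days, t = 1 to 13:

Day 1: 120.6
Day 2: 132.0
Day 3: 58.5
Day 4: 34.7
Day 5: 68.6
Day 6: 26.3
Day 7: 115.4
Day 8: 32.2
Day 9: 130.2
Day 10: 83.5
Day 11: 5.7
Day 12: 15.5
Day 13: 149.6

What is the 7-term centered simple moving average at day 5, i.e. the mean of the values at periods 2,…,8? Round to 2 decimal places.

66.81

Sum of periods 2–8: 132.0 + 58.5 + 34.7 + 68.6 + 26.3 + 115.4 + 32.2 = 467.7
Divide by 7: 467.7 / 7 = 66.81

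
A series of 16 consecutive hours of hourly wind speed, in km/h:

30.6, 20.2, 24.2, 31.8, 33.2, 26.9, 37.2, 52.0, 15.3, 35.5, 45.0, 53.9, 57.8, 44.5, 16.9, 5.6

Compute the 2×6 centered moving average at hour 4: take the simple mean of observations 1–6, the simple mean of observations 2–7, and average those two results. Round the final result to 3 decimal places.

Sum over 1–6: 30.6 + 20.2 + 24.2 + 31.8 + 33.2 + 26.9 = 166.9
Sum over 2–7: 20.2 + 24.2 + 31.8 + 33.2 + 26.9 + 37.2 = 173.5
CMA at t=4 = (166.9 + 173.5) / (2·6) = 340.4 / 12 = 28.367

28.367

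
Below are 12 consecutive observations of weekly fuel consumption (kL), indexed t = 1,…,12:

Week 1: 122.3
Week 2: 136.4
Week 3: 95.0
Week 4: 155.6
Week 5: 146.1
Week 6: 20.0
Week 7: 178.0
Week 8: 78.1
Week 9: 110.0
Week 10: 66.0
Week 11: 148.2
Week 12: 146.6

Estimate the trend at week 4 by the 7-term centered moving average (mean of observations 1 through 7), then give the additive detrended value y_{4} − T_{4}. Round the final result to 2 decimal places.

33.69

Trend T_4 = (122.3 + 136.4 + 95.0 + 155.6 + 146.1 + 20.0 + 178.0) / 7 = 853.4/7 = 121.9143
Detrended value: 155.6 − 121.9143 = 33.69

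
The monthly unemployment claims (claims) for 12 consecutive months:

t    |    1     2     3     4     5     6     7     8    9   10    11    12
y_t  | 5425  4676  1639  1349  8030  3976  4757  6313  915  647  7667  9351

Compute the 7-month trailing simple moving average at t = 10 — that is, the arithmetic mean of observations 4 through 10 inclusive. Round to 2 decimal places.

Sum of periods 4–10: 1349 + 8030 + 3976 + 4757 + 6313 + 915 + 647 = 25987
Divide by 7: 25987 / 7 = 3712.43

3712.43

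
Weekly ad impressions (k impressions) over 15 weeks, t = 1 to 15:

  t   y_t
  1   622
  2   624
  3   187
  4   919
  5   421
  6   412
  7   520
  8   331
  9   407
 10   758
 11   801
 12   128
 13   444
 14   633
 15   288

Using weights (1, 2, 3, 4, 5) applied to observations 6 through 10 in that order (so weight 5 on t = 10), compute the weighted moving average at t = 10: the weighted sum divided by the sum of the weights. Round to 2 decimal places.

524.20

Weighted sum: 1·412 + 2·520 + 3·331 + 4·407 + 5·758 = 412 + 1040 + 993 + 1628 + 3790 = 7863
Weight total: 1 + 2 + 3 + 4 + 5 = 15
WMA = 7863 / 15 = 524.20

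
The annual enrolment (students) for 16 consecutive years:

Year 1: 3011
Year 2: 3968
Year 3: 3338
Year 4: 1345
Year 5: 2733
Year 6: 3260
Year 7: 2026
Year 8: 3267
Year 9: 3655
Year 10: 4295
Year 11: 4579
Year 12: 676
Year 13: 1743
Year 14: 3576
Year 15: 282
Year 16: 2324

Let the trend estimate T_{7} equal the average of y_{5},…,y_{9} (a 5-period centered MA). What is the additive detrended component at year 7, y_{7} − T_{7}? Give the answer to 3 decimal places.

-962.200

Trend T_7 = (2733 + 3260 + 2026 + 3267 + 3655) / 5 = 14941/5 = 2988.20000
Detrended value: 2026 − 2988.20000 = -962.200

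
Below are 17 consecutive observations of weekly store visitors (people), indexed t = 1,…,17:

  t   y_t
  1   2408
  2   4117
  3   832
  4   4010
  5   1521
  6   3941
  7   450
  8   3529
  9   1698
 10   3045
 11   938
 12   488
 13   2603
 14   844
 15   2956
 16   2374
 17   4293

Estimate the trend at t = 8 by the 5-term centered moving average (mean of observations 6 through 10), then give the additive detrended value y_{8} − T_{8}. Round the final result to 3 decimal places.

Trend T_8 = (3941 + 450 + 3529 + 1698 + 3045) / 5 = 12663/5 = 2532.60000
Detrended value: 3529 − 2532.60000 = 996.400

996.400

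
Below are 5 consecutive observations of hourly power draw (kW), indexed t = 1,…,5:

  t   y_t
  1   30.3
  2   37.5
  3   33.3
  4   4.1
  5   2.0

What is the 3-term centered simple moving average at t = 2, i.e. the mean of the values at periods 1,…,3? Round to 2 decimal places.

33.70

Sum of periods 1–3: 30.3 + 37.5 + 33.3 = 101.1
Divide by 3: 101.1 / 3 = 33.70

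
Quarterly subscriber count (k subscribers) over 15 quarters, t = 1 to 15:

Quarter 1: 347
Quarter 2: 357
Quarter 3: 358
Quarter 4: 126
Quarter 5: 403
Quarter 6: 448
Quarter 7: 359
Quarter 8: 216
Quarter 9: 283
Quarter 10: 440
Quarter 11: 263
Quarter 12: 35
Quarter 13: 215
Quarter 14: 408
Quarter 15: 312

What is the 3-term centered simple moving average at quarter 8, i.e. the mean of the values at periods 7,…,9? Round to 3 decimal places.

Sum of periods 7–9: 359 + 216 + 283 = 858
Divide by 3: 858 / 3 = 286.000

286.000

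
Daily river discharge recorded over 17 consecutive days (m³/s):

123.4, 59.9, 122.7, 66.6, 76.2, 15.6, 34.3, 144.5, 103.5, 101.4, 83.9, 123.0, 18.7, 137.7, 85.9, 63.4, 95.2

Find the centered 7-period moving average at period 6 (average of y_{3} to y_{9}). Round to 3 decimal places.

Sum of periods 3–9: 122.7 + 66.6 + 76.2 + 15.6 + 34.3 + 144.5 + 103.5 = 563.4
Divide by 7: 563.4 / 7 = 80.486

80.486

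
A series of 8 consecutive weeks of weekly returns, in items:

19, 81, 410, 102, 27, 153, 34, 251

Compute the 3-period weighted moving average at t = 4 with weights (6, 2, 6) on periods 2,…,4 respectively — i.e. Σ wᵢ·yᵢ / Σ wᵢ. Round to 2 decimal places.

Weighted sum: 6·81 + 2·410 + 6·102 = 486 + 820 + 612 = 1918
Weight total: 6 + 2 + 6 = 14
WMA = 1918 / 14 = 137.00

137.00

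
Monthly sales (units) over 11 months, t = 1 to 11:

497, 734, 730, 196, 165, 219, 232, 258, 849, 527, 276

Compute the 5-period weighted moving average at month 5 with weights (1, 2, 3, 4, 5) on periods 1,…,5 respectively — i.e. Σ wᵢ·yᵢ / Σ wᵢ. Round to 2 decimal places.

384.27

Weighted sum: 1·497 + 2·734 + 3·730 + 4·196 + 5·165 = 497 + 1468 + 2190 + 784 + 825 = 5764
Weight total: 1 + 2 + 3 + 4 + 5 = 15
WMA = 5764 / 15 = 384.27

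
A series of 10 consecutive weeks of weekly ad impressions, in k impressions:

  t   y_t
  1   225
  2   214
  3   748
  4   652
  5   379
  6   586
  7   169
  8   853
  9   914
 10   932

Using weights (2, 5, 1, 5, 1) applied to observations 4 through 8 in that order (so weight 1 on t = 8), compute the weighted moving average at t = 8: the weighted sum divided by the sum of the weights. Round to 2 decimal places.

Weighted sum: 2·652 + 5·379 + 1·586 + 5·169 + 1·853 = 1304 + 1895 + 586 + 845 + 853 = 5483
Weight total: 2 + 5 + 1 + 5 + 1 = 14
WMA = 5483 / 14 = 391.64

391.64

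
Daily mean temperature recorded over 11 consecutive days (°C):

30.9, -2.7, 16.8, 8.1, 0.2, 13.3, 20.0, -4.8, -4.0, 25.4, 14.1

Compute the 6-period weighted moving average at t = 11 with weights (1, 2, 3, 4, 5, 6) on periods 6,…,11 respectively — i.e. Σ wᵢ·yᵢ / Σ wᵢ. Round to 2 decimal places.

11.17

Weighted sum: 1·13.3 + 2·20.0 + 3·-4.8 + 4·-4.0 + 5·25.4 + 6·14.1 = 13.3 + 40.0 + -14.4 + -16.0 + 127.0 + 84.6 = 234.5
Weight total: 1 + 2 + 3 + 4 + 5 + 6 = 21
WMA = 234.5 / 21 = 11.17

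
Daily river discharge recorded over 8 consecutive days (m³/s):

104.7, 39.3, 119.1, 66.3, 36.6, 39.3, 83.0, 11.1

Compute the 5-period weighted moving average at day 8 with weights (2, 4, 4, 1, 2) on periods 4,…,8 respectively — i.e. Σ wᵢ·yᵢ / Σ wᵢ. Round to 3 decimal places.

Weighted sum: 2·66.3 + 4·36.6 + 4·39.3 + 1·83.0 + 2·11.1 = 132.6 + 146.4 + 157.2 + 83.0 + 22.2 = 541.4
Weight total: 2 + 4 + 4 + 1 + 2 = 13
WMA = 541.4 / 13 = 41.646

41.646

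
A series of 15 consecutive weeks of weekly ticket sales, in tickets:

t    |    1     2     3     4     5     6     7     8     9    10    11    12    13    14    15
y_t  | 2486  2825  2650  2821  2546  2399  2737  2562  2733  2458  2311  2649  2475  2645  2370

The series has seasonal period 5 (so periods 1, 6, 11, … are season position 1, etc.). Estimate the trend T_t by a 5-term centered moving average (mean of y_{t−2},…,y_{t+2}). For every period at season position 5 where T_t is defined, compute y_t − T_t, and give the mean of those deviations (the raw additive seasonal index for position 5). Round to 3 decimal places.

-84.600

Season position 5 occurs at t = 5, 10 (where T_t is defined).
t=5: T_5 = 2630.60000; y_5 − T_5 = 2546 − 2630.60000 = -84.60000
t=10: T_10 = 2542.60000; y_10 − T_10 = 2458 − 2542.60000 = -84.60000
Mean deviation: (-84.60000 + -84.60000) / 2 = -84.600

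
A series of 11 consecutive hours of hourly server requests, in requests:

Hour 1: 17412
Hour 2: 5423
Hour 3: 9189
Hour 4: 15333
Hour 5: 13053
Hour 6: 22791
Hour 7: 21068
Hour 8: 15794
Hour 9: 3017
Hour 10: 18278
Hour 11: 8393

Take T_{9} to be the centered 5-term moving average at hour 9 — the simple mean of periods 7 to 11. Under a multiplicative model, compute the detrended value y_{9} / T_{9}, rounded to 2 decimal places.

0.23

Trend T_9 = (21068 + 15794 + 3017 + 18278 + 8393) / 5 = 66550/5 = 13310.0000
Ratio to trend: 3017 / 13310.0000 = 0.23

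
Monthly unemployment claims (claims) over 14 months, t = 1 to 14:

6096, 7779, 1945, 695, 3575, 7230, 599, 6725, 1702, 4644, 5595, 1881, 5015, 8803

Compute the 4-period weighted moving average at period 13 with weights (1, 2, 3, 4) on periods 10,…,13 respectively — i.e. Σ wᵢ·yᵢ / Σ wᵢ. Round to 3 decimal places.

Weighted sum: 1·4644 + 2·5595 + 3·1881 + 4·5015 = 4644 + 11190 + 5643 + 20060 = 41537
Weight total: 1 + 2 + 3 + 4 = 10
WMA = 41537 / 10 = 4153.700

4153.700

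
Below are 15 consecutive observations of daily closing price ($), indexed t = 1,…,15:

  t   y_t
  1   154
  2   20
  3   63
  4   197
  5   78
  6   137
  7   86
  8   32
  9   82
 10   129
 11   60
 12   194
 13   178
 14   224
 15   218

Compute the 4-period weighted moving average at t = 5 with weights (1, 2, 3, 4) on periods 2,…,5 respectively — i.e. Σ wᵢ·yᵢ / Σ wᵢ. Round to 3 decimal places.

104.900

Weighted sum: 1·20 + 2·63 + 3·197 + 4·78 = 20 + 126 + 591 + 312 = 1049
Weight total: 1 + 2 + 3 + 4 = 10
WMA = 1049 / 10 = 104.900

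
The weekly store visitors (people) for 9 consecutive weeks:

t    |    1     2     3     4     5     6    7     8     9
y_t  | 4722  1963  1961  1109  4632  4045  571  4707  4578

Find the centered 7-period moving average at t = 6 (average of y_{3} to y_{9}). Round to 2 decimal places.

3086.14

Sum of periods 3–9: 1961 + 1109 + 4632 + 4045 + 571 + 4707 + 4578 = 21603
Divide by 7: 21603 / 7 = 3086.14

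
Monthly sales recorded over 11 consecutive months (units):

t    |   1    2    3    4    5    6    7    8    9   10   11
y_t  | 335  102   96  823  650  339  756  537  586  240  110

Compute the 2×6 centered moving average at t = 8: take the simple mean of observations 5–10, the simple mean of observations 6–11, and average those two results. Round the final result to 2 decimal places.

473.00

Sum over 5–10: 650 + 339 + 756 + 537 + 586 + 240 = 3108
Sum over 6–11: 339 + 756 + 537 + 586 + 240 + 110 = 2568
CMA at t=8 = (3108 + 2568) / (2·6) = 5676 / 12 = 473.00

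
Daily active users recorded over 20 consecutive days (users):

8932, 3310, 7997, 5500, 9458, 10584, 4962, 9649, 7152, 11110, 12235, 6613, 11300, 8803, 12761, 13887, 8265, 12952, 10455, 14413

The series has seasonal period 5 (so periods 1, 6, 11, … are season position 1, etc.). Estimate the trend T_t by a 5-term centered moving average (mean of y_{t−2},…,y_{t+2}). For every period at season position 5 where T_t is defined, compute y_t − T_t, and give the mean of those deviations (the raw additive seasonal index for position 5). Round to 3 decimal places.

Season position 5 occurs at t = 5, 10, 15 (where T_t is defined).
t=5: T_5 = 7700.20000; y_5 − T_5 = 9458 − 7700.20000 = 1757.80000
t=10: T_10 = 9351.80000; y_10 − T_10 = 11110 − 9351.80000 = 1758.20000
t=15: T_15 = 11003.20000; y_15 − T_15 = 12761 − 11003.20000 = 1757.80000
Mean deviation: (1757.80000 + 1758.20000 + 1757.80000) / 3 = 1757.933

1757.933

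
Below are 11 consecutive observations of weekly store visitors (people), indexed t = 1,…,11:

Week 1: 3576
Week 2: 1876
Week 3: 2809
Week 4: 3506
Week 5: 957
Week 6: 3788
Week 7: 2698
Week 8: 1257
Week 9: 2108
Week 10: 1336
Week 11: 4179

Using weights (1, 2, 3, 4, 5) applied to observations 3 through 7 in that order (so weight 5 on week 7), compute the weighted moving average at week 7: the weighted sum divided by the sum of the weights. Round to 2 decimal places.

Weighted sum: 1·2809 + 2·3506 + 3·957 + 4·3788 + 5·2698 = 2809 + 7012 + 2871 + 15152 + 13490 = 41334
Weight total: 1 + 2 + 3 + 4 + 5 = 15
WMA = 41334 / 15 = 2755.60

2755.60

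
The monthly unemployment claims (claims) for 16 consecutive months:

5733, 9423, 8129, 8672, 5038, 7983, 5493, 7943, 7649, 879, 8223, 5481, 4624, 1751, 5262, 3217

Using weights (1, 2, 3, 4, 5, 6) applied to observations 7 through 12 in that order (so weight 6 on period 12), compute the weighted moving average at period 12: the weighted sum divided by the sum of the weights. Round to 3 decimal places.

Weighted sum: 1·5493 + 2·7943 + 3·7649 + 4·879 + 5·8223 + 6·5481 = 5493 + 15886 + 22947 + 3516 + 41115 + 32886 = 121843
Weight total: 1 + 2 + 3 + 4 + 5 + 6 = 21
WMA = 121843 / 21 = 5802.048

5802.048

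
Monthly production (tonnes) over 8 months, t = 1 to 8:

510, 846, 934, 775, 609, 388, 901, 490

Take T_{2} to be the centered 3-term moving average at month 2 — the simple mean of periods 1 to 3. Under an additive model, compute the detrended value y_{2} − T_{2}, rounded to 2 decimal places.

82.67

Trend T_2 = (510 + 846 + 934) / 3 = 2290/3 = 763.3333
Detrended value: 846 − 763.3333 = 82.67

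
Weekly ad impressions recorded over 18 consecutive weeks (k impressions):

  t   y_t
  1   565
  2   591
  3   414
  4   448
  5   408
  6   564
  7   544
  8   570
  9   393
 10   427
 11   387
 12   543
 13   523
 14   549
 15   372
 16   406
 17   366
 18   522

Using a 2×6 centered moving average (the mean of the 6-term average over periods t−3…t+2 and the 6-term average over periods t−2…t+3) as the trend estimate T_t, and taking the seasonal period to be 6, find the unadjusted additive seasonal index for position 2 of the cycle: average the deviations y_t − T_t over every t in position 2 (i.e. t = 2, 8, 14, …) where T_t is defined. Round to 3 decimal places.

87.417

Season position 2 occurs at t = 8, 14 (where T_t is defined).
t=8: T_8 = 482.58333; y_8 − T_8 = 570 − 482.58333 = 87.41667
t=14: T_14 = 461.58333; y_14 − T_14 = 549 − 461.58333 = 87.41667
Mean deviation: (87.41667 + 87.41667) / 2 = 87.417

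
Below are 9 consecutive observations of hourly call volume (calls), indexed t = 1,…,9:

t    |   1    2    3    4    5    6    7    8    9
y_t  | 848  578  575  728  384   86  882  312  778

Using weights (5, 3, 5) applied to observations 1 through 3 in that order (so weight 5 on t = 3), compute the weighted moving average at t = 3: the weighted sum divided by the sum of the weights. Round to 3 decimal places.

Weighted sum: 5·848 + 3·578 + 5·575 = 4240 + 1734 + 2875 = 8849
Weight total: 5 + 3 + 5 = 13
WMA = 8849 / 13 = 680.692

680.692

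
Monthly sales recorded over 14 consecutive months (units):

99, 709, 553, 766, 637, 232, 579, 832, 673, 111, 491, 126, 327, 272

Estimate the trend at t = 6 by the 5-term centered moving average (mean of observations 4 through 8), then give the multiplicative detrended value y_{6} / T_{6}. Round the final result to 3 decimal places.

0.381

Trend T_6 = (766 + 637 + 232 + 579 + 832) / 5 = 3046/5 = 609.20000
Ratio to trend: 232 / 609.20000 = 0.381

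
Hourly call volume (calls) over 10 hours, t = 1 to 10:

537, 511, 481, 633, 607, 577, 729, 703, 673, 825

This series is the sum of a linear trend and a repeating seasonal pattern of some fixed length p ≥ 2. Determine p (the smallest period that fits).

3

First differences y_{t+1} − y_t: -26, -30, 152, -26, -30, 152, -26, -30, …
The difference pattern repeats every 3 terms and not for any smaller step, so p = 3.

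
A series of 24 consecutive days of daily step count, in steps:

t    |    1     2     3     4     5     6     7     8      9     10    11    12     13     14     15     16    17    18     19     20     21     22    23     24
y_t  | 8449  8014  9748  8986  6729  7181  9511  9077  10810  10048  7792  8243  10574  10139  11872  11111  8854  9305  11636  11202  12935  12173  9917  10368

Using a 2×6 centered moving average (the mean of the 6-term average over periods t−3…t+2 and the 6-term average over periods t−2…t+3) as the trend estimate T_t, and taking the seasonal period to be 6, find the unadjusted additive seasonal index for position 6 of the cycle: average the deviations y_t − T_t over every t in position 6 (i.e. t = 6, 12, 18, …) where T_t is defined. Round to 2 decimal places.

-1446.53

Season position 6 occurs at t = 6, 12, 18 (where T_t is defined).
t=6: T_6 = 8627.1667; y_6 − T_6 = 7181 − 8627.1667 = -1446.1667
t=12: T_12 = 9689.5000; y_12 − T_12 = 8243 − 9689.5000 = -1446.5000
t=18: T_18 = 10751.9167; y_18 − T_18 = 9305 − 10751.9167 = -1446.9167
Mean deviation: (-1446.1667 + -1446.5000 + -1446.9167) / 3 = -1446.53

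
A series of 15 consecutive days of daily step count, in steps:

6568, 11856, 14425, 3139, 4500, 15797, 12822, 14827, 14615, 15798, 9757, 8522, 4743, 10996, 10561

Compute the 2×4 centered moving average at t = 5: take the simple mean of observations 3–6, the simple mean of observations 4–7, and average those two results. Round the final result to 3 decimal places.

Sum over 3–6: 14425 + 3139 + 4500 + 15797 = 37861
Sum over 4–7: 3139 + 4500 + 15797 + 12822 = 36258
CMA at t=5 = (37861 + 36258) / (2·4) = 74119 / 8 = 9264.875

9264.875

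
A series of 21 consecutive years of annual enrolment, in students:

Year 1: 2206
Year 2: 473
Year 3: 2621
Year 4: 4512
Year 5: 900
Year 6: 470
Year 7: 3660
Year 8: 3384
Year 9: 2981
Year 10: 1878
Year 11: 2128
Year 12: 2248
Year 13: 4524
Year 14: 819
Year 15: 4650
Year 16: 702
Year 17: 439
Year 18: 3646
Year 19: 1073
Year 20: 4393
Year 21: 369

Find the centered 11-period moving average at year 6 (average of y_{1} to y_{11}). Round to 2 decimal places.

Sum of periods 1–11: 2206 + 473 + 2621 + 4512 + 900 + 470 + 3660 + 3384 + 2981 + 1878 + 2128 = 25213
Divide by 11: 25213 / 11 = 2292.09

2292.09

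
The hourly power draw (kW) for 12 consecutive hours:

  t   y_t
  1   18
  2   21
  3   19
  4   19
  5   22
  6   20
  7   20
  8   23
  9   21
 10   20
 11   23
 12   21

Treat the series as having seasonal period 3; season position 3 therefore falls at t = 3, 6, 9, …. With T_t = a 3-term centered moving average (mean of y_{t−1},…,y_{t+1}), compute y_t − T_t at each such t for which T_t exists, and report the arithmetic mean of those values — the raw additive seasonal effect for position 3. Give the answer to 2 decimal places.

Season position 3 occurs at t = 3, 6, 9 (where T_t is defined).
t=3: T_3 = 19.6667; y_3 − T_3 = 19 − 19.6667 = -0.6667
t=6: T_6 = 20.6667; y_6 − T_6 = 20 − 20.6667 = -0.6667
t=9: T_9 = 21.3333; y_9 − T_9 = 21 − 21.3333 = -0.3333
Mean deviation: (-0.6667 + -0.6667 + -0.3333) / 3 = -0.56

-0.56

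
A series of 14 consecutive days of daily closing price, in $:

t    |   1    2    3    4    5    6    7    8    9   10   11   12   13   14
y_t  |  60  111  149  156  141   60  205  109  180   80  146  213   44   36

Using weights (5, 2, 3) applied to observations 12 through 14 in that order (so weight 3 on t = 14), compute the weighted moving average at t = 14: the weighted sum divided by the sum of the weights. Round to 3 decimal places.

126.100

Weighted sum: 5·213 + 2·44 + 3·36 = 1065 + 88 + 108 = 1261
Weight total: 5 + 2 + 3 = 10
WMA = 1261 / 10 = 126.100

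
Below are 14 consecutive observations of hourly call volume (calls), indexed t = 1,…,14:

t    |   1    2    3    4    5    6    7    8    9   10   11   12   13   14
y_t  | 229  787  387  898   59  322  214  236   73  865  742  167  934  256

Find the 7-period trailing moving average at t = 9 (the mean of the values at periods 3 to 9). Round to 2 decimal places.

Sum of periods 3–9: 387 + 898 + 59 + 322 + 214 + 236 + 73 = 2189
Divide by 7: 2189 / 7 = 312.71

312.71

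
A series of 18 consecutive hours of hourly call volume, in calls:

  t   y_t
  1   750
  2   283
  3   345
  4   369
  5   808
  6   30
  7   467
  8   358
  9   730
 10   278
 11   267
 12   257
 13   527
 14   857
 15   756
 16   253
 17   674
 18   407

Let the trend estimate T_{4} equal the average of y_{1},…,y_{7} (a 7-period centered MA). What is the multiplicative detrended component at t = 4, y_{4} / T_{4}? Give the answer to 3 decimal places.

Trend T_4 = (750 + 283 + 345 + 369 + 808 + 30 + 467) / 7 = 3052/7 = 436.00000
Ratio to trend: 369 / 436.00000 = 0.846

0.846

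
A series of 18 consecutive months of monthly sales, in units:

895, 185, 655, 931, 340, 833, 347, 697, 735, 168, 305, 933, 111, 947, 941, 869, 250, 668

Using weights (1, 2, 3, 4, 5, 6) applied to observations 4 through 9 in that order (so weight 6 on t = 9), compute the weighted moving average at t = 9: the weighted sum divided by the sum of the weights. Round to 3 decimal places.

637.762

Weighted sum: 1·931 + 2·340 + 3·833 + 4·347 + 5·697 + 6·735 = 931 + 680 + 2499 + 1388 + 3485 + 4410 = 13393
Weight total: 1 + 2 + 3 + 4 + 5 + 6 = 21
WMA = 13393 / 21 = 637.762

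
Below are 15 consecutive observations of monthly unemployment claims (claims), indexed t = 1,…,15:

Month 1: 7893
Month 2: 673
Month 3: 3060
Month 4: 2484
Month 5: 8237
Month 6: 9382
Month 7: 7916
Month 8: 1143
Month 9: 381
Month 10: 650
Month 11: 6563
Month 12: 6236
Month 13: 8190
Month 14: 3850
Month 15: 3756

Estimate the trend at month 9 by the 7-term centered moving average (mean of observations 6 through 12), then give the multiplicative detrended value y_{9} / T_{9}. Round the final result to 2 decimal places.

Trend T_9 = (9382 + 7916 + 1143 + 381 + 650 + 6563 + 6236) / 7 = 32271/7 = 4610.1429
Ratio to trend: 381 / 4610.1429 = 0.08

0.08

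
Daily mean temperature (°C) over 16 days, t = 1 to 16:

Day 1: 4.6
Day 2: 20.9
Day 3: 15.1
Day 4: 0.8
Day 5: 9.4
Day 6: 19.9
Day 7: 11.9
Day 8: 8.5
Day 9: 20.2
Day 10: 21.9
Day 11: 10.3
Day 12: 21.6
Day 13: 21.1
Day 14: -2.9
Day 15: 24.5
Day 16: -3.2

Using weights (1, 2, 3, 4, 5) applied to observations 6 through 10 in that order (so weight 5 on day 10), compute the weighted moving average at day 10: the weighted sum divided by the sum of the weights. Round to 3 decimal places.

17.300

Weighted sum: 1·19.9 + 2·11.9 + 3·8.5 + 4·20.2 + 5·21.9 = 19.9 + 23.8 + 25.5 + 80.8 + 109.5 = 259.5
Weight total: 1 + 2 + 3 + 4 + 5 = 15
WMA = 259.5 / 15 = 17.300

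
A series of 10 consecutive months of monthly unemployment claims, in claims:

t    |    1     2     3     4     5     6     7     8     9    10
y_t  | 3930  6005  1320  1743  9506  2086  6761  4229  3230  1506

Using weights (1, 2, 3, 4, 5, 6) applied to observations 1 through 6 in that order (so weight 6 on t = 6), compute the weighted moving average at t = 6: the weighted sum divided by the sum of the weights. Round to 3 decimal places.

4138.952

Weighted sum: 1·3930 + 2·6005 + 3·1320 + 4·1743 + 5·9506 + 6·2086 = 3930 + 12010 + 3960 + 6972 + 47530 + 12516 = 86918
Weight total: 1 + 2 + 3 + 4 + 5 + 6 = 21
WMA = 86918 / 21 = 4138.952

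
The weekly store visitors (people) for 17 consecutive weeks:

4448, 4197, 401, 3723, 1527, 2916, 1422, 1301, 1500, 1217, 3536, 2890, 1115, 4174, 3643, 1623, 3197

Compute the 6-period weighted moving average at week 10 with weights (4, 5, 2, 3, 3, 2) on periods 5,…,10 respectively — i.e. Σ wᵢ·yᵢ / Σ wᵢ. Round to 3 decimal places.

Weighted sum: 4·1527 + 5·2916 + 2·1422 + 3·1301 + 3·1500 + 2·1217 = 6108 + 14580 + 2844 + 3903 + 4500 + 2434 = 34369
Weight total: 4 + 5 + 2 + 3 + 3 + 2 = 19
WMA = 34369 / 19 = 1808.895

1808.895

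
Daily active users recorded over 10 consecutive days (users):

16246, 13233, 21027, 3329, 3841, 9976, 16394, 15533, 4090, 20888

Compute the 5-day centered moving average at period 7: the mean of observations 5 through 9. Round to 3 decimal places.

Sum of periods 5–9: 3841 + 9976 + 16394 + 15533 + 4090 = 49834
Divide by 5: 49834 / 5 = 9966.800

9966.800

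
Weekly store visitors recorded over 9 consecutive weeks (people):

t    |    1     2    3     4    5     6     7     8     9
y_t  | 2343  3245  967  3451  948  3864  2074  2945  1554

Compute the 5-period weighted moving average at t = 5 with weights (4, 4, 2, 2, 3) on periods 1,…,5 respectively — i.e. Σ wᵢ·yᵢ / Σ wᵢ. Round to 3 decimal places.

2268.800

Weighted sum: 4·2343 + 4·3245 + 2·967 + 2·3451 + 3·948 = 9372 + 12980 + 1934 + 6902 + 2844 = 34032
Weight total: 4 + 4 + 2 + 2 + 3 = 15
WMA = 34032 / 15 = 2268.800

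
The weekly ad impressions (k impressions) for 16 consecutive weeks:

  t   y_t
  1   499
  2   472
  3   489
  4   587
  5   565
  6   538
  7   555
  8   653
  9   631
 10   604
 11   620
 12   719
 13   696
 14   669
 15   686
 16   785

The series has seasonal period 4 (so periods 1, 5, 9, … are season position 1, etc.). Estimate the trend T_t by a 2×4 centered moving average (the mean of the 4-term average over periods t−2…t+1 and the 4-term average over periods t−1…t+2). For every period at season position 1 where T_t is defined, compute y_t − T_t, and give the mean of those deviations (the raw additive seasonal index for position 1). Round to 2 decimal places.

Season position 1 occurs at t = 5, 9, 13 (where T_t is defined).
t=5: T_5 = 553.0000; y_5 − T_5 = 565 − 553.0000 = 12.0000
t=9: T_9 = 618.8750; y_9 − T_9 = 631 − 618.8750 = 12.1250
t=13: T_13 = 684.2500; y_13 − T_13 = 696 − 684.2500 = 11.7500
Mean deviation: (12.0000 + 12.1250 + 11.7500) / 3 = 11.96

11.96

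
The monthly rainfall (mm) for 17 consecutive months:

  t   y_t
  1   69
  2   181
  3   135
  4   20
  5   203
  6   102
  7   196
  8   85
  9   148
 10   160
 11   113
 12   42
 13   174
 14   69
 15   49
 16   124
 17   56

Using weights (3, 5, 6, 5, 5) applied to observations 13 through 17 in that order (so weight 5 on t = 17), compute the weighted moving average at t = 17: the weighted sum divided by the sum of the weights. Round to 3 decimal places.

85.875

Weighted sum: 3·174 + 5·69 + 6·49 + 5·124 + 5·56 = 522 + 345 + 294 + 620 + 280 = 2061
Weight total: 3 + 5 + 6 + 5 + 5 = 24
WMA = 2061 / 24 = 85.875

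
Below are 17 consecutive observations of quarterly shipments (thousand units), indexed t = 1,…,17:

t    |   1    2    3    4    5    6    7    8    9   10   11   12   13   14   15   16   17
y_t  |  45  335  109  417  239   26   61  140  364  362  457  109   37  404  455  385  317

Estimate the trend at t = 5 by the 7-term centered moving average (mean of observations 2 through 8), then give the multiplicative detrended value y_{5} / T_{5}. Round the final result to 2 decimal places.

Trend T_5 = (335 + 109 + 417 + 239 + 26 + 61 + 140) / 7 = 1327/7 = 189.5714
Ratio to trend: 239 / 189.5714 = 1.26

1.26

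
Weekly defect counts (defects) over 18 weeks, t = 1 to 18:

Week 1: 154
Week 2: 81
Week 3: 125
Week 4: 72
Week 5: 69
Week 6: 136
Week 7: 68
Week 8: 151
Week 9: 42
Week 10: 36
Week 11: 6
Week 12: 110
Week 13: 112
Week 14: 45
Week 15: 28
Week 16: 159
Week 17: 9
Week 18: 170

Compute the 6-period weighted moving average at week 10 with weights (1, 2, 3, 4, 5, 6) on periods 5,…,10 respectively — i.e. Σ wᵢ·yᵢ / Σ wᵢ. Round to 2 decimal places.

75.00

Weighted sum: 1·69 + 2·136 + 3·68 + 4·151 + 5·42 + 6·36 = 69 + 272 + 204 + 604 + 210 + 216 = 1575
Weight total: 1 + 2 + 3 + 4 + 5 + 6 = 21
WMA = 1575 / 21 = 75.00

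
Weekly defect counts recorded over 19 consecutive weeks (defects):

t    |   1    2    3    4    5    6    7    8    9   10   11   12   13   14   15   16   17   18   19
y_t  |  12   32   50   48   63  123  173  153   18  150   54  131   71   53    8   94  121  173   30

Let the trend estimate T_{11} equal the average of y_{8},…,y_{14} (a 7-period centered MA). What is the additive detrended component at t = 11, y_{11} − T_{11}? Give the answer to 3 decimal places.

-36.000

Trend T_11 = (153 + 18 + 150 + 54 + 131 + 71 + 53) / 7 = 630/7 = 90.00000
Detrended value: 54 − 90.00000 = -36.000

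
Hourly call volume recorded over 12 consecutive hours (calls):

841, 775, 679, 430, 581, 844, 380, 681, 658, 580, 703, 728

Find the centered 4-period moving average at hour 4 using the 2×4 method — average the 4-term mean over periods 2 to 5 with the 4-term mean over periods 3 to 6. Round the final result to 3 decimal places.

624.875

Sum over 2–5: 775 + 679 + 430 + 581 = 2465
Sum over 3–6: 679 + 430 + 581 + 844 = 2534
CMA at t=4 = (2465 + 2534) / (2·4) = 4999 / 8 = 624.875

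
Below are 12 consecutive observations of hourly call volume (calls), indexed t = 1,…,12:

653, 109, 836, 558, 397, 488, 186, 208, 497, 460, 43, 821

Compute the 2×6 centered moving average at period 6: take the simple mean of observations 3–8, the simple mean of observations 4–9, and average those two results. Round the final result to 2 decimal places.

417.25

Sum over 3–8: 836 + 558 + 397 + 488 + 186 + 208 = 2673
Sum over 4–9: 558 + 397 + 488 + 186 + 208 + 497 = 2334
CMA at t=6 = (2673 + 2334) / (2·6) = 5007 / 12 = 417.25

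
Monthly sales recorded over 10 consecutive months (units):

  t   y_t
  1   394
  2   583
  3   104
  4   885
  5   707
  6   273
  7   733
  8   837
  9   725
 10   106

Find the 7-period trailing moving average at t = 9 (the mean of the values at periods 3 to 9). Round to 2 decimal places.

Sum of periods 3–9: 104 + 885 + 707 + 273 + 733 + 837 + 725 = 4264
Divide by 7: 4264 / 7 = 609.14

609.14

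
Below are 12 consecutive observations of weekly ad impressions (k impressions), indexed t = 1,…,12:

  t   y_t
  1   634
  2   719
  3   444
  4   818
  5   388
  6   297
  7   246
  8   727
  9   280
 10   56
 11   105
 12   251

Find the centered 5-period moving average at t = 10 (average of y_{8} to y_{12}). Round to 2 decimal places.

283.80

Sum of periods 8–12: 727 + 280 + 56 + 105 + 251 = 1419
Divide by 5: 1419 / 5 = 283.80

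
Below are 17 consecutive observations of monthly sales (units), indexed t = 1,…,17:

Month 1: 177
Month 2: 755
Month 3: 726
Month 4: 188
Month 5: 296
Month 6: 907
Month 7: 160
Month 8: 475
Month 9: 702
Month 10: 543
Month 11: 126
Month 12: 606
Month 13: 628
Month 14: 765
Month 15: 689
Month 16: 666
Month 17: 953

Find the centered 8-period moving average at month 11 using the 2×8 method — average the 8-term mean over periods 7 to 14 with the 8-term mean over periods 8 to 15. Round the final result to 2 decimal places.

533.69

Sum over 7–14: 160 + 475 + 702 + 543 + 126 + 606 + 628 + 765 = 4005
Sum over 8–15: 475 + 702 + 543 + 126 + 606 + 628 + 765 + 689 = 4534
CMA at t=11 = (4005 + 4534) / (2·8) = 8539 / 16 = 533.69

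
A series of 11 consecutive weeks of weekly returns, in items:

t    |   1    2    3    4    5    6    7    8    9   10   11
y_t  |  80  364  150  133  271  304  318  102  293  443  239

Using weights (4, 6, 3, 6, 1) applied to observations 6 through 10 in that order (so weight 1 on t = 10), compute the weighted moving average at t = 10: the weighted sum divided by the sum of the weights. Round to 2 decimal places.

281.55

Weighted sum: 4·304 + 6·318 + 3·102 + 6·293 + 1·443 = 1216 + 1908 + 306 + 1758 + 443 = 5631
Weight total: 4 + 6 + 3 + 6 + 1 = 20
WMA = 5631 / 20 = 281.55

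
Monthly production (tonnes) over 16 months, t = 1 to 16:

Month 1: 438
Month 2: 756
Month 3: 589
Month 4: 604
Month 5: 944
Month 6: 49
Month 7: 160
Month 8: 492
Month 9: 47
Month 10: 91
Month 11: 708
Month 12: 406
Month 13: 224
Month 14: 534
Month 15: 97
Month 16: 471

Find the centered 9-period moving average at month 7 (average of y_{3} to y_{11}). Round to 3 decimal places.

Sum of periods 3–11: 589 + 604 + 944 + 49 + 160 + 492 + 47 + 91 + 708 = 3684
Divide by 9: 3684 / 9 = 409.333

409.333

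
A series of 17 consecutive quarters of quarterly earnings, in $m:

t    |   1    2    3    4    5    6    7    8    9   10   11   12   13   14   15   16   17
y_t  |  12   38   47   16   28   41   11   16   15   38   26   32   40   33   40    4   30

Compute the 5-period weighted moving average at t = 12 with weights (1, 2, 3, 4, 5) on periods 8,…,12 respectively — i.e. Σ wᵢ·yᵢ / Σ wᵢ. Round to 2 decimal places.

28.27

Weighted sum: 1·16 + 2·15 + 3·38 + 4·26 + 5·32 = 16 + 30 + 114 + 104 + 160 = 424
Weight total: 1 + 2 + 3 + 4 + 5 = 15
WMA = 424 / 15 = 28.27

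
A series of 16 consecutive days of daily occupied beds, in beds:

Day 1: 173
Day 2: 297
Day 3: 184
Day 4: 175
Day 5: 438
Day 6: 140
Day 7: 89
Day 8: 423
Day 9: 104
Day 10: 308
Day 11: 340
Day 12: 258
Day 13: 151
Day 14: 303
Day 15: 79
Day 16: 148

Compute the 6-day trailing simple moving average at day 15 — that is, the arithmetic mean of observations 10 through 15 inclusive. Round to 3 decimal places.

239.833

Sum of periods 10–15: 308 + 340 + 258 + 151 + 303 + 79 = 1439
Divide by 6: 1439 / 6 = 239.833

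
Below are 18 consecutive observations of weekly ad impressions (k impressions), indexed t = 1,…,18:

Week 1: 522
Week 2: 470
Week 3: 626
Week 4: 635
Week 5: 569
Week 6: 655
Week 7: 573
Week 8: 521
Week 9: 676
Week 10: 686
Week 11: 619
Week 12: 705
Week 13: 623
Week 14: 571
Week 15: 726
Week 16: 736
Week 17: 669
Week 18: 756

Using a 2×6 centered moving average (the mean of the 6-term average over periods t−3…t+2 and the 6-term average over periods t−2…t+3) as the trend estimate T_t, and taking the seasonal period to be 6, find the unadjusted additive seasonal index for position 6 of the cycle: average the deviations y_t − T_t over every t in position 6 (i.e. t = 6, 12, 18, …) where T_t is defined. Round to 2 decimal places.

54.25

Season position 6 occurs at t = 6, 12 (where T_t is defined).
t=6: T_6 = 600.6667; y_6 − T_6 = 655 − 600.6667 = 54.3333
t=12: T_12 = 650.8333; y_12 − T_12 = 705 − 650.8333 = 54.1667
Mean deviation: (54.3333 + 54.1667) / 2 = 54.25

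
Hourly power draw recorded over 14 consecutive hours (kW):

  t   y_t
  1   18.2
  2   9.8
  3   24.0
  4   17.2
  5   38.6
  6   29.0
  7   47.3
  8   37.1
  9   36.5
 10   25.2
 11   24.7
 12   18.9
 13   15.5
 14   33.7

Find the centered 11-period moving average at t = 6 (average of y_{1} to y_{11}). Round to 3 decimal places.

Sum of periods 1–11: 18.2 + 9.8 + 24.0 + 17.2 + 38.6 + 29.0 + 47.3 + 37.1 + 36.5 + 25.2 + 24.7 = 307.6
Divide by 11: 307.6 / 11 = 27.964

27.964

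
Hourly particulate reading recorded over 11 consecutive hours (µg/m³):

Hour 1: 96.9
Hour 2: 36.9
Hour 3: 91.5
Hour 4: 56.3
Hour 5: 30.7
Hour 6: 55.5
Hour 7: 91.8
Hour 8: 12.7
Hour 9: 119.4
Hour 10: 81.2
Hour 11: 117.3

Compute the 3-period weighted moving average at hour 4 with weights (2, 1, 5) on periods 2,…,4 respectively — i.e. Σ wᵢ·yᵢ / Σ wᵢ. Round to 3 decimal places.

55.850

Weighted sum: 2·36.9 + 1·91.5 + 5·56.3 = 73.8 + 91.5 + 281.5 = 446.8
Weight total: 2 + 1 + 5 = 8
WMA = 446.8 / 8 = 55.850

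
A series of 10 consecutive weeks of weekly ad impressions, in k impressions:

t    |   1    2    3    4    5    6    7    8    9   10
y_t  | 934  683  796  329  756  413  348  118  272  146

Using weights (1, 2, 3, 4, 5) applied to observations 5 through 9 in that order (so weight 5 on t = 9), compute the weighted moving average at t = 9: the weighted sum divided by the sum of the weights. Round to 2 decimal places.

Weighted sum: 1·756 + 2·413 + 3·348 + 4·118 + 5·272 = 756 + 826 + 1044 + 472 + 1360 = 4458
Weight total: 1 + 2 + 3 + 4 + 5 = 15
WMA = 4458 / 15 = 297.20

297.20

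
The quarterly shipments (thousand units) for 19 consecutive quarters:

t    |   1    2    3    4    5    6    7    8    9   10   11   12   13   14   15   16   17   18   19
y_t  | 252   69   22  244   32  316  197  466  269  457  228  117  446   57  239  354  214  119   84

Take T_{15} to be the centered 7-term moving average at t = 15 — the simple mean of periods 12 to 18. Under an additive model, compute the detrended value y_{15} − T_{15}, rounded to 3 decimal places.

Trend T_15 = (117 + 446 + 57 + 239 + 354 + 214 + 119) / 7 = 1546/7 = 220.85714
Detrended value: 239 − 220.85714 = 18.143

18.143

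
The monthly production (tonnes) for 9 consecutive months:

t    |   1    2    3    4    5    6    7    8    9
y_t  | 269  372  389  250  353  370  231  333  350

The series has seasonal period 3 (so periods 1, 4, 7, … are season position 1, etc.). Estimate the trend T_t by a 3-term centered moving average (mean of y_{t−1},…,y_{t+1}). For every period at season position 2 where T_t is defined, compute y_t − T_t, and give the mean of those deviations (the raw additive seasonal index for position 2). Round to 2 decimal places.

Season position 2 occurs at t = 2, 5, 8 (where T_t is defined).
t=2: T_2 = 343.3333; y_2 − T_2 = 372 − 343.3333 = 28.6667
t=5: T_5 = 324.3333; y_5 − T_5 = 353 − 324.3333 = 28.6667
t=8: T_8 = 304.6667; y_8 − T_8 = 333 − 304.6667 = 28.3333
Mean deviation: (28.6667 + 28.6667 + 28.3333) / 3 = 28.56

28.56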